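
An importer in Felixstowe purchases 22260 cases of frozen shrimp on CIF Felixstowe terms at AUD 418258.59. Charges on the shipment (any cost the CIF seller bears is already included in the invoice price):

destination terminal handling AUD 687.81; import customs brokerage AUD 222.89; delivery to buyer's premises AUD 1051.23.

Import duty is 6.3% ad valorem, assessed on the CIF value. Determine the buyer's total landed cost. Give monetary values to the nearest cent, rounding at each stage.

CIF: the seller pays costs through ocean freight and marine insurance to the destination port.
The CIF price already equals the CIF value: 418258.59
Import duty = 418258.59 × 6.3% = 26350.29
Buyer bears: destination terminal 687.81 + brokerage 222.89 + delivery 1051.23 + duty 26350.29 = 28312.22
Landed cost = invoice 418258.59 + 28312.22 = 446570.81

Total landed cost: AUD 446570.81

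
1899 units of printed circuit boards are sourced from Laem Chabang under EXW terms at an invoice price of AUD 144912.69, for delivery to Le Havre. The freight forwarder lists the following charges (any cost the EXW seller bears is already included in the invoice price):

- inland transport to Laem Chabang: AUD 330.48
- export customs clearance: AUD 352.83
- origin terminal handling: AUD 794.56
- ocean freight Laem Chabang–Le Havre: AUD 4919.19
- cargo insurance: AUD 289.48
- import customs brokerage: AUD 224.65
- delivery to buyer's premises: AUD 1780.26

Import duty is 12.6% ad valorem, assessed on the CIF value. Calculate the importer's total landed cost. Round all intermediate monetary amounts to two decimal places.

Total landed cost: AUD 172705.64

EXW: the seller makes goods available at their premises; the buyer bears all onward costs.
CIF value = EXW price + inland to port + export clearance + origin terminal + freight + insurance = 144912.69 + 330.48 + 352.83 + 794.56 + 4919.19 + 289.48 = 151599.23
Import duty = 151599.23 × 12.6% = 19101.50
Buyer bears: inland to port 330.48 + export clearance 352.83 + origin terminal 794.56 + freight 4919.19 + insurance 289.48 + brokerage 224.65 + delivery 1780.26 + duty 19101.50 = 27792.95
Landed cost = invoice 144912.69 + 27792.95 = 172705.64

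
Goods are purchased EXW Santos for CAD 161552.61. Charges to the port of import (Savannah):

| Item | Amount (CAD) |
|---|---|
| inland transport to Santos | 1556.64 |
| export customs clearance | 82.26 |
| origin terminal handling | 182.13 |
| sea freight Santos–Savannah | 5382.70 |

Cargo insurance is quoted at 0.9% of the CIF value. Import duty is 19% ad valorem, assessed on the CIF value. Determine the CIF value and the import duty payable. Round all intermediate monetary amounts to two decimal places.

Let C be the CIF value. C = EXW price + pre-shipment costs + freight + 0.9% × C
C − 0.9% × C = 161552.61 + 1556.64 + 82.26 + 182.13 + 5382.70
0.991 × C = 168756.34
C = 168756.34 / 0.991 = 170288.94
Insurance premium = 0.9% × 170288.94 = 1532.60
Import duty = 170288.94 × 19% = 32354.90

CIF value: CAD 170288.94; import duty: CAD 32354.90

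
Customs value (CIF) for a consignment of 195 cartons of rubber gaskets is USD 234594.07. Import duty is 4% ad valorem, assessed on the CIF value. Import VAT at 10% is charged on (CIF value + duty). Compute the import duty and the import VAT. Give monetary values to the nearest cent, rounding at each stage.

Import duty = 234594.07 × 4% = 9383.76
VAT base = CIF + duty = 234594.07 + 9383.76 = 243977.83
Import VAT = 243977.83 × 10% = 24397.78

Import duty: USD 9383.76; import VAT: USD 24397.78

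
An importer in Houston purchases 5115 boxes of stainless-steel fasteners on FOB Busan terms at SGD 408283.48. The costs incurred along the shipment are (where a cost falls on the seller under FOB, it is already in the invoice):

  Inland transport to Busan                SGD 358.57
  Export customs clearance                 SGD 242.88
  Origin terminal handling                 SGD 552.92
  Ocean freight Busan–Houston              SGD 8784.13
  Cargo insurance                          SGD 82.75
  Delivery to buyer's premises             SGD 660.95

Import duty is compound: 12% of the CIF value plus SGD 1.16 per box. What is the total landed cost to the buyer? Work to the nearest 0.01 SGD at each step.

Total landed cost: SGD 473802.75

FOB: the seller bears costs until goods are on board at the origin port; the buyer bears freight, insurance and all costs thereafter.
Already in the invoice (seller's account under FOB): inland to port, export clearance, origin terminal — exclude.
CIF value = FOB price + freight + insurance = 408283.48 + 8784.13 + 82.75 = 417150.36
Ad valorem component: 417150.36 × 12% = 50058.04
Specific component: 5115 × 1.16 = 5933.40
Import duty = 50058.04 + 5933.40 = 55991.44
Buyer bears: freight 8784.13 + insurance 82.75 + delivery 660.95 + duty 55991.44 = 65519.27
Landed cost = invoice 408283.48 + 65519.27 = 473802.75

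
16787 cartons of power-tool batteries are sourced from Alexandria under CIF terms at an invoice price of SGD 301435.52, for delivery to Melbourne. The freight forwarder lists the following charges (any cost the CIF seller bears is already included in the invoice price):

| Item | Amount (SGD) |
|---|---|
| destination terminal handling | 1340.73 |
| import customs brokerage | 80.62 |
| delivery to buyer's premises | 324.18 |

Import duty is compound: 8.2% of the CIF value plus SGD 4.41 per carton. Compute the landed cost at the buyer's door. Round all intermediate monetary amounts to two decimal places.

CIF: the seller pays costs through ocean freight and marine insurance to the destination port.
The CIF price already equals the CIF value: 301435.52
Ad valorem component: 301435.52 × 8.2% = 24717.71
Specific component: 16787 × 4.41 = 74030.67
Import duty = 24717.71 + 74030.67 = 98748.38
Buyer bears: destination terminal 1340.73 + brokerage 80.62 + delivery 324.18 + duty 98748.38 = 100493.91
Landed cost = invoice 301435.52 + 100493.91 = 401929.43

Total landed cost: SGD 401929.43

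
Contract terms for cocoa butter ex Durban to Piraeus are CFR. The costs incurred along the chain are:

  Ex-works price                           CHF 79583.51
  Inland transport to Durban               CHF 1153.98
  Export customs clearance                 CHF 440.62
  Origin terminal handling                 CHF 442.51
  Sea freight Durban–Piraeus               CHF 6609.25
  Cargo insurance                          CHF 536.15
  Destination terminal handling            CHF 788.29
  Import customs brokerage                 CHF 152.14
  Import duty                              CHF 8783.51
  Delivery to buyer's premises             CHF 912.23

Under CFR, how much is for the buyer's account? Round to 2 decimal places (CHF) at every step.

CFR: the seller pays costs through ocean freight to the destination port, but not insurance.
Seller's account: goods 79583.51 + inland to port 1153.98 + export clearance 440.62 + origin terminal 442.51 + freight 6609.25 = 88229.87
Buyer's account: insurance 536.15 + destination terminal 788.29 + brokerage 152.14 + duty 8783.51 + delivery 912.23 = 11172.32

Buyer's account: CHF 11172.32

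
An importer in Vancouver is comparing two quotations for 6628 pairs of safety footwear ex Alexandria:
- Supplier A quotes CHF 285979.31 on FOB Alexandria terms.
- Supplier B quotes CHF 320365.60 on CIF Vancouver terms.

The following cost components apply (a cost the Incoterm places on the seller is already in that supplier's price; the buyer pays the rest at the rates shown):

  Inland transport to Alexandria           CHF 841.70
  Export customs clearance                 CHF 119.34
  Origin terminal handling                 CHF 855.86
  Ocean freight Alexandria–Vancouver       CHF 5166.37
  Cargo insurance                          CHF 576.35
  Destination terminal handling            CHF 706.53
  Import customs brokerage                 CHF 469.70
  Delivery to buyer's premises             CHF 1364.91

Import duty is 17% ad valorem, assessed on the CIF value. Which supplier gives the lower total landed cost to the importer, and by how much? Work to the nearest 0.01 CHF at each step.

Supplier A is cheaper by CHF 33512.97

Supplier A (FOB):
CIF value = FOB price + freight + insurance = 285979.31 + 5166.37 + 576.35 = 291722.03
Import duty = 291722.03 × 17% = 49592.75
Buyer bears (A): 5166.37 + 576.35 + 706.53 + 469.70 + 1364.91 = 8283.86
Landed cost (A) = invoice 285979.31 + 8283.86 + duty 49592.75 = 343855.92
Supplier B (CIF):
The CIF price already equals the CIF value: 320365.60
Import duty = 320365.60 × 17% = 54462.15
Buyer bears (B): 706.53 + 469.70 + 1364.91 = 2541.14
Landed cost (B) = invoice 320365.60 + 2541.14 + duty 54462.15 = 377368.89
Difference = |343855.92 − 377368.89| = 33512.97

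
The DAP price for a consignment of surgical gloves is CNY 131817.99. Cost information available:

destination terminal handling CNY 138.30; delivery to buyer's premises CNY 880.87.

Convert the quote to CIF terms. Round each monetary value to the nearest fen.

CIF price: CNY 130798.82

From DAP to CIF, the seller no longer bears: destination terminal, delivery.
CIF price = 131817.99 − 138.30 − 880.87 = 130798.82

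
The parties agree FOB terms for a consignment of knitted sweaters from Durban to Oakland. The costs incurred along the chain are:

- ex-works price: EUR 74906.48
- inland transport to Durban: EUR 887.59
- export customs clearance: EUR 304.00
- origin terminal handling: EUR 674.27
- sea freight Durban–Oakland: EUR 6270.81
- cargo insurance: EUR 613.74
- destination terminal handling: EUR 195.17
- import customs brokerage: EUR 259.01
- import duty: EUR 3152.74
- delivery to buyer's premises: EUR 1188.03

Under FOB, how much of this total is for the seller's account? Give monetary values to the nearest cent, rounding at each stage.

FOB: the seller bears costs until goods are on board at the origin port; the buyer bears freight, insurance and all costs thereafter.
Seller's account: goods 74906.48 + inland to port 887.59 + export clearance 304.00 + origin terminal 674.27 = 76772.34
Buyer's account: freight 6270.81 + insurance 613.74 + destination terminal 195.17 + brokerage 259.01 + duty 3152.74 + delivery 1188.03 = 11679.50

Seller's account: EUR 76772.34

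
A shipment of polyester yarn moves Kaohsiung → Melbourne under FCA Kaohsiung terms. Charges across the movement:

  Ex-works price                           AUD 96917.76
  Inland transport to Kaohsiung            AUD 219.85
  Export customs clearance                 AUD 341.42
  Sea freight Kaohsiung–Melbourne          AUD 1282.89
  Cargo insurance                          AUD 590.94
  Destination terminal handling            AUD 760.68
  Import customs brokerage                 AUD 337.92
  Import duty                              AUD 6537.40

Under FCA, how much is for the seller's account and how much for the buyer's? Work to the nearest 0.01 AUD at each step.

Seller: AUD 97479.03; buyer: AUD 9509.83

FCA: the seller delivers export-cleared goods to the carrier; the buyer bears costs from that point.
Seller's account: goods 96917.76 + inland to port 219.85 + export clearance 341.42 = 97479.03
Buyer's account: freight 1282.89 + insurance 590.94 + destination terminal 760.68 + brokerage 337.92 + duty 6537.40 = 9509.83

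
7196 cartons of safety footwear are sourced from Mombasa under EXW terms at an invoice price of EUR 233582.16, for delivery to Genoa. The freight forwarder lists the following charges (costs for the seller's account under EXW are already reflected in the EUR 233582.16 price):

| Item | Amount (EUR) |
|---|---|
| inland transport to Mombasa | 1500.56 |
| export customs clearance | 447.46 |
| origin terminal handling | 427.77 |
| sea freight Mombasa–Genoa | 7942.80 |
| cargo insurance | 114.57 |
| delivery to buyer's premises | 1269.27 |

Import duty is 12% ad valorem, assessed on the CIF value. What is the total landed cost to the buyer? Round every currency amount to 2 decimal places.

EXW: the seller makes goods available at their premises; the buyer bears all onward costs.
CIF value = EXW price + inland to port + export clearance + origin terminal + freight + insurance = 233582.16 + 1500.56 + 447.46 + 427.77 + 7942.80 + 114.57 = 244015.32
Import duty = 244015.32 × 12% = 29281.84
Buyer bears: inland to port 1500.56 + export clearance 447.46 + origin terminal 427.77 + freight 7942.80 + insurance 114.57 + delivery 1269.27 + duty 29281.84 = 40984.27
Landed cost = invoice 233582.16 + 40984.27 = 274566.43

Total landed cost: EUR 274566.43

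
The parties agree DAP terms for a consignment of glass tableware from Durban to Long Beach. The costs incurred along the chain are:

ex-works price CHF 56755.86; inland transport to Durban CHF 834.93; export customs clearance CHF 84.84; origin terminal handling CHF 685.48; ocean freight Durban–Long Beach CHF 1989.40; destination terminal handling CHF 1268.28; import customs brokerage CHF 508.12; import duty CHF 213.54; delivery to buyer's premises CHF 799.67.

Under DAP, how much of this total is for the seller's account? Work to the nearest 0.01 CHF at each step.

Seller's account: CHF 62418.46

DAP: the seller bears all costs to the named destination except import duty and clearance.
Seller's account: goods 56755.86 + inland to port 834.93 + export clearance 84.84 + origin terminal 685.48 + freight 1989.40 + destination terminal 1268.28 + delivery 799.67 = 62418.46
Buyer's account: brokerage 508.12 + duty 213.54 = 721.66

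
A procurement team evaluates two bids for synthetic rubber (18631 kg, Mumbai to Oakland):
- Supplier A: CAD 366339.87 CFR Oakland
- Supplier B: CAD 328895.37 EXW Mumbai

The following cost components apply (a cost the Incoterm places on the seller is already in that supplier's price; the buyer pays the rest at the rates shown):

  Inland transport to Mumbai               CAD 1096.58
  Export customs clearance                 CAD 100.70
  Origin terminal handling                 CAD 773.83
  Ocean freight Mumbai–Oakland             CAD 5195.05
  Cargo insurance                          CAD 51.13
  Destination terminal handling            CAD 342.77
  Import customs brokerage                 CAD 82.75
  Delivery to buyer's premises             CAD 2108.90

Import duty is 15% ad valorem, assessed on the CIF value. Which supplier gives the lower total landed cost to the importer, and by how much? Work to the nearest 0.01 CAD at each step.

Supplier B is cheaper by CAD 34820.09

Supplier A (CFR):
CIF value = CFR price + insurance = 366339.87 + 51.13 = 366391.00
Import duty = 366391.00 × 15% = 54958.65
Buyer bears (A): 51.13 + 342.77 + 82.75 + 2108.90 = 2585.55
Landed cost (A) = invoice 366339.87 + 2585.55 + duty 54958.65 = 423884.07
Supplier B (EXW):
CIF value = EXW price + inland to port + export clearance + origin terminal + freight + insurance = 328895.37 + 1096.58 + 100.70 + 773.83 + 5195.05 + 51.13 = 336112.66
Import duty = 336112.66 × 15% = 50416.90
Buyer bears (B): 1096.58 + 100.70 + 773.83 + 5195.05 + 51.13 + 342.77 + 82.75 + 2108.90 = 9751.71
Landed cost (B) = invoice 328895.37 + 9751.71 + duty 50416.90 = 389063.98
Difference = |423884.07 − 389063.98| = 34820.09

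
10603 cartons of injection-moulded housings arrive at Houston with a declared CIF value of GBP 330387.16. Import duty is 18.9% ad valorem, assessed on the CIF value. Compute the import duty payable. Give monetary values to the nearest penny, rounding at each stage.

Import duty = 330387.16 × 18.9% = 62443.17

Import duty: GBP 62443.17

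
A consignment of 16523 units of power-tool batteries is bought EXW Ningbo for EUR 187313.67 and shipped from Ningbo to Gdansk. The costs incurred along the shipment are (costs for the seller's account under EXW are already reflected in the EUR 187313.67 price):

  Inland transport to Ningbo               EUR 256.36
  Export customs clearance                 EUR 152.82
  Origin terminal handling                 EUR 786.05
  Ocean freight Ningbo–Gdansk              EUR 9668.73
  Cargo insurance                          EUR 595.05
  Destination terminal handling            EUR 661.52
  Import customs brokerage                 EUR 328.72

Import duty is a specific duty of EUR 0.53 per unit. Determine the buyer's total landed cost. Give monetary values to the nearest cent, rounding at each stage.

Total landed cost: EUR 208520.11

EXW: the seller makes goods available at their premises; the buyer bears all onward costs.
CIF value = EXW price + inland to port + export clearance + origin terminal + freight + insurance = 187313.67 + 256.36 + 152.82 + 786.05 + 9668.73 + 595.05 = 198772.68
Import duty = 16523 × 0.53 = 8757.19
Buyer bears: inland to port 256.36 + export clearance 152.82 + origin terminal 786.05 + freight 9668.73 + insurance 595.05 + destination terminal 661.52 + brokerage 328.72 + duty 8757.19 = 21206.44
Landed cost = invoice 187313.67 + 21206.44 = 208520.11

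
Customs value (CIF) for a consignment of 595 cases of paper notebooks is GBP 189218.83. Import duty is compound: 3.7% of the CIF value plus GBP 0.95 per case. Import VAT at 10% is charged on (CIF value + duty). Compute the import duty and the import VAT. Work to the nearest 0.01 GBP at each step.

Import duty: GBP 7566.35; import VAT: GBP 19678.52

Ad valorem component: 189218.83 × 3.7% = 7001.10
Specific component: 595 × 0.95 = 565.25
Import duty = 7001.10 + 565.25 = 7566.35
VAT base = CIF + duty = 189218.83 + 7566.35 = 196785.18
Import VAT = 196785.18 × 10% = 19678.52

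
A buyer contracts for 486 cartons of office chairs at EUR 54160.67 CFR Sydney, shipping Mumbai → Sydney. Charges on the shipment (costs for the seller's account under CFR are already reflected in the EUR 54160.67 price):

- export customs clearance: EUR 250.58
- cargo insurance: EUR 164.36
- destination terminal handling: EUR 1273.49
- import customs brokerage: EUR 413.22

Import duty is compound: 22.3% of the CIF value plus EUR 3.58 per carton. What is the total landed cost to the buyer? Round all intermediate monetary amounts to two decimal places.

Total landed cost: EUR 69866.10

CFR: the seller pays costs through ocean freight to the destination port, but not insurance.
Already in the invoice (seller's account under CFR): export clearance — exclude.
CIF value = CFR price + insurance = 54160.67 + 164.36 = 54325.03
Ad valorem component: 54325.03 × 22.3% = 12114.48
Specific component: 486 × 3.58 = 1739.88
Import duty = 12114.48 + 1739.88 = 13854.36
Buyer bears: insurance 164.36 + destination terminal 1273.49 + brokerage 413.22 + duty 13854.36 = 15705.43
Landed cost = invoice 54160.67 + 15705.43 = 69866.10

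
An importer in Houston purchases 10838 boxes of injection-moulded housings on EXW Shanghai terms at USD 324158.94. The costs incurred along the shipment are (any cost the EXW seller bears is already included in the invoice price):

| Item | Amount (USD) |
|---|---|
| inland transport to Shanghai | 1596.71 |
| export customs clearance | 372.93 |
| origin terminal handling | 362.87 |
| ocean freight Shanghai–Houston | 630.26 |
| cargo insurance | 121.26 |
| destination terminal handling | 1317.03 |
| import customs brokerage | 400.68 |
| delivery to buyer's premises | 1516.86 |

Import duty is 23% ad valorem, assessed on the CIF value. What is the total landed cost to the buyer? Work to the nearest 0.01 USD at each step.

EXW: the seller makes goods available at their premises; the buyer bears all onward costs.
CIF value = EXW price + inland to port + export clearance + origin terminal + freight + insurance = 324158.94 + 1596.71 + 372.93 + 362.87 + 630.26 + 121.26 = 327242.97
Import duty = 327242.97 × 23% = 75265.88
Buyer bears: inland to port 1596.71 + export clearance 372.93 + origin terminal 362.87 + freight 630.26 + insurance 121.26 + destination terminal 1317.03 + brokerage 400.68 + delivery 1516.86 + duty 75265.88 = 81584.48
Landed cost = invoice 324158.94 + 81584.48 = 405743.42

Total landed cost: USD 405743.42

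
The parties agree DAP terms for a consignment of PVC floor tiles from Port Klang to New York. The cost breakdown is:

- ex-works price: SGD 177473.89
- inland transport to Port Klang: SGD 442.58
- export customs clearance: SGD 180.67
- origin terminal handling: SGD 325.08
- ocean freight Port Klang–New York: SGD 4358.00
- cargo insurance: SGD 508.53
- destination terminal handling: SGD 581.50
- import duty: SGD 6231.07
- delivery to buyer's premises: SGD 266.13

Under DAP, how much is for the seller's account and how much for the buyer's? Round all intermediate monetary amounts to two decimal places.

Seller: SGD 184136.38; buyer: SGD 6231.07

DAP: the seller bears all costs to the named destination except import duty and clearance.
Seller's account: goods 177473.89 + inland to port 442.58 + export clearance 180.67 + origin terminal 325.08 + freight 4358.00 + insurance 508.53 + destination terminal 581.50 + delivery 266.13 = 184136.38
Buyer's account: duty 6231.07 = 6231.07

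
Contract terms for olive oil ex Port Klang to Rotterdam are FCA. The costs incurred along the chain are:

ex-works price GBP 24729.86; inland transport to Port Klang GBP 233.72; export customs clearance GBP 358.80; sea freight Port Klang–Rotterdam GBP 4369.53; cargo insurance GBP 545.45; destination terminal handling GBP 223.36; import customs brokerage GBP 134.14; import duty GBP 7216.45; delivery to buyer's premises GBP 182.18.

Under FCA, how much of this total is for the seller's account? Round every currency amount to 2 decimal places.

FCA: the seller delivers export-cleared goods to the carrier; the buyer bears costs from that point.
Seller's account: goods 24729.86 + inland to port 233.72 + export clearance 358.80 = 25322.38
Buyer's account: freight 4369.53 + insurance 545.45 + destination terminal 223.36 + brokerage 134.14 + duty 7216.45 + delivery 182.18 = 12671.11

Seller's account: GBP 25322.38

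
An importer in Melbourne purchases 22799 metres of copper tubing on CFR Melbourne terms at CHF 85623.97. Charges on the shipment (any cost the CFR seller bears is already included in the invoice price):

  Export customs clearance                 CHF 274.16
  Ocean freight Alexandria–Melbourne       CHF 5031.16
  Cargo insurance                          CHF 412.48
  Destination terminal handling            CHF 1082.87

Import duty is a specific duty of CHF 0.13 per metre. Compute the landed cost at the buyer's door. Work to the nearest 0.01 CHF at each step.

CFR: the seller pays costs through ocean freight to the destination port, but not insurance.
Already in the invoice (seller's account under CFR): export clearance, freight — exclude.
CIF value = CFR price + insurance = 85623.97 + 412.48 = 86036.45
Import duty = 22799 × 0.13 = 2963.87
Buyer bears: insurance 412.48 + destination terminal 1082.87 + duty 2963.87 = 4459.22
Landed cost = invoice 85623.97 + 4459.22 = 90083.19

Total landed cost: CHF 90083.19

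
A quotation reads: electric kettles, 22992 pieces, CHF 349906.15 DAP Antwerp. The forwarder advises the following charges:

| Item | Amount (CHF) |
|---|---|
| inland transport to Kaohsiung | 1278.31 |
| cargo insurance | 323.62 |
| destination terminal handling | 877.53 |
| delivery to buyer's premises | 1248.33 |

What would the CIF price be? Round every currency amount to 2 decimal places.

CIF price: CHF 347780.29

Not relevant to the conversion: insurance, inland to port — on the seller under both DAP and CIF; already in the DAP price and stays in the CIF price.
From DAP to CIF, the seller no longer bears: destination terminal, delivery.
CIF price = 349906.15 − 877.53 − 1248.33 = 347780.29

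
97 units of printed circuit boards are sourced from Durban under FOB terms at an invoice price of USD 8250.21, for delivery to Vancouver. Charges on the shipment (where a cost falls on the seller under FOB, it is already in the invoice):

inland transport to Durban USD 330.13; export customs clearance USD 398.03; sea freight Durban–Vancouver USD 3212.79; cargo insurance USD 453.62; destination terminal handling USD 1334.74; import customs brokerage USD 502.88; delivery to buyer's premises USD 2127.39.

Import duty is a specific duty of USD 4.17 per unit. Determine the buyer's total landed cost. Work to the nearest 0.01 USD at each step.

FOB: the seller bears costs until goods are on board at the origin port; the buyer bears freight, insurance and all costs thereafter.
Already in the invoice (seller's account under FOB): inland to port, export clearance — exclude.
CIF value = FOB price + freight + insurance = 8250.21 + 3212.79 + 453.62 = 11916.62
Import duty = 97 × 4.17 = 404.49
Buyer bears: freight 3212.79 + insurance 453.62 + destination terminal 1334.74 + brokerage 502.88 + delivery 2127.39 + duty 404.49 = 8035.91
Landed cost = invoice 8250.21 + 8035.91 = 16286.12

Total landed cost: USD 16286.12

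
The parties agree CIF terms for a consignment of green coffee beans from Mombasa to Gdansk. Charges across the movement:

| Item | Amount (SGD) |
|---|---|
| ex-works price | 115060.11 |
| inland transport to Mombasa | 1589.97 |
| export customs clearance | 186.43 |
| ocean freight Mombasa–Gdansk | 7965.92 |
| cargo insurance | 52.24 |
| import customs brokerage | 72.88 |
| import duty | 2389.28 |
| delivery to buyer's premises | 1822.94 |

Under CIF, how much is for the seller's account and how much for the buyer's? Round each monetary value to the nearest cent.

Seller: SGD 124854.67; buyer: SGD 4285.10

CIF: the seller pays costs through ocean freight and marine insurance to the destination port.
Seller's account: goods 115060.11 + inland to port 1589.97 + export clearance 186.43 + freight 7965.92 + insurance 52.24 = 124854.67
Buyer's account: brokerage 72.88 + duty 2389.28 + delivery 1822.94 = 4285.10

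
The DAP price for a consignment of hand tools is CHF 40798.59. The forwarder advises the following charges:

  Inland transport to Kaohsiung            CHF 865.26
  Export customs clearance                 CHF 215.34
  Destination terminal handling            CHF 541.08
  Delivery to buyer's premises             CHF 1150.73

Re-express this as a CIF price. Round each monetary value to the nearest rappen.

Not relevant to the conversion: inland to port, export clearance — on the seller under both DAP and CIF; already in the DAP price and stays in the CIF price.
From DAP to CIF, the seller no longer bears: destination terminal, delivery.
CIF price = 40798.59 − 541.08 − 1150.73 = 39106.78

CIF price: CHF 39106.78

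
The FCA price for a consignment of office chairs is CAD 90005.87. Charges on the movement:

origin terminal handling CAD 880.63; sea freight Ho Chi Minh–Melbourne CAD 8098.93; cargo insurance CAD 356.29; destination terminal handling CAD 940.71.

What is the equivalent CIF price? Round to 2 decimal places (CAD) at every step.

Not relevant to the conversion: destination terminal — on the buyer under both terms; not part of either seller's price.
From FCA to CIF, the seller additionally bears: origin terminal, freight, insurance.
CIF price = 90005.87 + 880.63 + 8098.93 + 356.29 = 99341.72

CIF price: CAD 99341.72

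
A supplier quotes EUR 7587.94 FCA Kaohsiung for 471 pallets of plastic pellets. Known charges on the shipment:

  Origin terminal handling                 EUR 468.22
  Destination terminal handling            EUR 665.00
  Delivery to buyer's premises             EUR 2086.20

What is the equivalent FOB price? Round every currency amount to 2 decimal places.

FOB price: EUR 8056.16

Not relevant to the conversion: destination terminal, delivery — on the buyer under both terms; not part of either seller's price.
From FCA to FOB, the seller additionally bears: origin terminal.
FOB price = 7587.94 + 468.22 = 8056.16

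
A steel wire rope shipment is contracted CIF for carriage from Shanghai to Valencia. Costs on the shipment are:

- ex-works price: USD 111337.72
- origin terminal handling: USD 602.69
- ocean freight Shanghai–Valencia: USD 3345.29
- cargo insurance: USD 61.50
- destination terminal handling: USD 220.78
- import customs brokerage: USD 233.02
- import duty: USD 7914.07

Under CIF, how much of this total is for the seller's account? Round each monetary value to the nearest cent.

Seller's account: USD 115347.20

CIF: the seller pays costs through ocean freight and marine insurance to the destination port.
Seller's account: goods 111337.72 + origin terminal 602.69 + freight 3345.29 + insurance 61.50 = 115347.20
Buyer's account: destination terminal 220.78 + brokerage 233.02 + duty 7914.07 = 8367.87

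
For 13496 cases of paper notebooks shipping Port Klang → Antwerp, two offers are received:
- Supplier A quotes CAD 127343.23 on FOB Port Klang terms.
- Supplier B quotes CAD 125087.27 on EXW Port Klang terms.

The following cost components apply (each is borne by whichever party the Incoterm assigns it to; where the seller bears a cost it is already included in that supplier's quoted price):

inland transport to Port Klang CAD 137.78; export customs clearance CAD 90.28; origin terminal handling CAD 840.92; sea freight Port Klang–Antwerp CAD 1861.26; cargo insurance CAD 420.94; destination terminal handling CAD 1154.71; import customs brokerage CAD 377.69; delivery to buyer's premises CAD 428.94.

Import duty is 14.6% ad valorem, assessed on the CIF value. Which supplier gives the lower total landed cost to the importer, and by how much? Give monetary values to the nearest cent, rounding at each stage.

Supplier B is cheaper by CAD 1360.28

Supplier A (FOB):
CIF value = FOB price + freight + insurance = 127343.23 + 1861.26 + 420.94 = 129625.43
Import duty = 129625.43 × 14.6% = 18925.31
Buyer bears (A): 1861.26 + 420.94 + 1154.71 + 377.69 + 428.94 = 4243.54
Landed cost (A) = invoice 127343.23 + 4243.54 + duty 18925.31 = 150512.08
Supplier B (EXW):
CIF value = EXW price + inland to port + export clearance + origin terminal + freight + insurance = 125087.27 + 137.78 + 90.28 + 840.92 + 1861.26 + 420.94 = 128438.45
Import duty = 128438.45 × 14.6% = 18752.01
Buyer bears (B): 137.78 + 90.28 + 840.92 + 1861.26 + 420.94 + 1154.71 + 377.69 + 428.94 = 5312.52
Landed cost (B) = invoice 125087.27 + 5312.52 + duty 18752.01 = 149151.80
Difference = |150512.08 − 149151.80| = 1360.28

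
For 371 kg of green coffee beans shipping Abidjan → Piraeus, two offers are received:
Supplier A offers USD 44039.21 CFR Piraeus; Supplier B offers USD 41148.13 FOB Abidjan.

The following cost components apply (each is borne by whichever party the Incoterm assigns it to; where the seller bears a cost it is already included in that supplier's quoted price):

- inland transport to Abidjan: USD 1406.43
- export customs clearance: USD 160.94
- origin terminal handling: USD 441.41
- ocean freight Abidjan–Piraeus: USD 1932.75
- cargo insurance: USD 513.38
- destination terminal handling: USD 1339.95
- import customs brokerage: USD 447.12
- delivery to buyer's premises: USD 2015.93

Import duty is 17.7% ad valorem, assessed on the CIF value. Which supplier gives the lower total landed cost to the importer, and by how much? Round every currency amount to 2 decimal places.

Supplier A (CFR):
CIF value = CFR price + insurance = 44039.21 + 513.38 = 44552.59
Import duty = 44552.59 × 17.7% = 7885.81
Buyer bears (A): 513.38 + 1339.95 + 447.12 + 2015.93 = 4316.38
Landed cost (A) = invoice 44039.21 + 4316.38 + duty 7885.81 = 56241.40
Supplier B (FOB):
CIF value = FOB price + freight + insurance = 41148.13 + 1932.75 + 513.38 = 43594.26
Import duty = 43594.26 × 17.7% = 7716.18
Buyer bears (B): 1932.75 + 513.38 + 1339.95 + 447.12 + 2015.93 = 6249.13
Landed cost (B) = invoice 41148.13 + 6249.13 + duty 7716.18 = 55113.44
Difference = |56241.40 − 55113.44| = 1127.96

Supplier B is cheaper by USD 1127.96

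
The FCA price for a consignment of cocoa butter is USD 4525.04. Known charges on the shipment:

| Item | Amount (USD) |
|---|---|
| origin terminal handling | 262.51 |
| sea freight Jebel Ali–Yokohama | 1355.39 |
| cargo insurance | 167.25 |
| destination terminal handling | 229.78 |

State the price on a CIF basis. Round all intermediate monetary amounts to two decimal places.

Not relevant to the conversion: destination terminal — on the buyer under both terms; not part of either seller's price.
From FCA to CIF, the seller additionally bears: origin terminal, freight, insurance.
CIF price = 4525.04 + 262.51 + 1355.39 + 167.25 = 6310.19

CIF price: USD 6310.19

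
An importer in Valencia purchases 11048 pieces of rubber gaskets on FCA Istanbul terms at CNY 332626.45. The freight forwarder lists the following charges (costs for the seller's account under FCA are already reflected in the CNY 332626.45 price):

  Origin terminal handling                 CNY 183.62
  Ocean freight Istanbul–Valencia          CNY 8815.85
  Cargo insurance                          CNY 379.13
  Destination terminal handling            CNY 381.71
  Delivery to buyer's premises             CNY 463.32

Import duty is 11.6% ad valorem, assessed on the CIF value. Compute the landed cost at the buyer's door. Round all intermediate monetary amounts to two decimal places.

FCA: the seller delivers export-cleared goods to the carrier; the buyer bears costs from that point.
CIF value = FCA price + origin terminal + freight + insurance = 332626.45 + 183.62 + 8815.85 + 379.13 = 342005.05
Import duty = 342005.05 × 11.6% = 39672.59
Buyer bears: origin terminal 183.62 + freight 8815.85 + insurance 379.13 + destination terminal 381.71 + delivery 463.32 + duty 39672.59 = 49896.22
Landed cost = invoice 332626.45 + 49896.22 = 382522.67

Total landed cost: CNY 382522.67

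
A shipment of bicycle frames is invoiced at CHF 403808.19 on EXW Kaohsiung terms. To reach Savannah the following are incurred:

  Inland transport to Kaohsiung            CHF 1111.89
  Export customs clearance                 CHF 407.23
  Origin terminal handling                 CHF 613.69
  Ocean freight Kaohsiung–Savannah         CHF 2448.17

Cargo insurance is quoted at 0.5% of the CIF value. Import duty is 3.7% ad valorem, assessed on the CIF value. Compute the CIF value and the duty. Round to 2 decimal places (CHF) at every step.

Let C be the CIF value. C = EXW price + pre-shipment costs + freight + 0.5% × C
C − 0.5% × C = 403808.19 + 1111.89 + 407.23 + 613.69 + 2448.17
0.995 × C = 408389.17
C = 408389.17 / 0.995 = 410441.38
Insurance premium = 0.5% × 410441.38 = 2052.21
Import duty = 410441.38 × 3.7% = 15186.33

CIF value: CHF 410441.38; import duty: CHF 15186.33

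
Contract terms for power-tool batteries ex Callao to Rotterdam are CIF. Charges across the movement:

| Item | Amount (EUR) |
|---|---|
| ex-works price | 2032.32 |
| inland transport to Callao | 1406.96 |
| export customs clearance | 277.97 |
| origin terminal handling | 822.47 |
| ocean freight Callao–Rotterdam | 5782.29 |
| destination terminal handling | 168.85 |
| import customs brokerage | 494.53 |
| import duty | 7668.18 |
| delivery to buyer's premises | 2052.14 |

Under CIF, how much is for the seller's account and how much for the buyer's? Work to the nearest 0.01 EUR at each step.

CIF: the seller pays costs through ocean freight and marine insurance to the destination port.
Seller's account: goods 2032.32 + inland to port 1406.96 + export clearance 277.97 + origin terminal 822.47 + freight 5782.29 = 10322.01
Buyer's account: destination terminal 168.85 + brokerage 494.53 + duty 7668.18 + delivery 2052.14 = 10383.70

Seller: EUR 10322.01; buyer: EUR 10383.70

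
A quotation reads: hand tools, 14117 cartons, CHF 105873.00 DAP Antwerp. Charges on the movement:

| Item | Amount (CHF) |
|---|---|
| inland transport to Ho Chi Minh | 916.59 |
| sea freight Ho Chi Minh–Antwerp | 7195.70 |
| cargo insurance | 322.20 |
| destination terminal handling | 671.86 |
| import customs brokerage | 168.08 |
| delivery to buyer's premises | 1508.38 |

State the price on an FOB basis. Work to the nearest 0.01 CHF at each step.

Not relevant to the conversion: inland to port — on the seller under both DAP and FOB; already in the DAP price and stays in the FOB price. brokerage — on the buyer under both terms; not part of either seller's price.
From DAP to FOB, the seller no longer bears: freight, insurance, destination terminal, delivery.
FOB price = 105873.00 − 7195.70 − 322.20 − 671.86 − 1508.38 = 96174.86

FOB price: CHF 96174.86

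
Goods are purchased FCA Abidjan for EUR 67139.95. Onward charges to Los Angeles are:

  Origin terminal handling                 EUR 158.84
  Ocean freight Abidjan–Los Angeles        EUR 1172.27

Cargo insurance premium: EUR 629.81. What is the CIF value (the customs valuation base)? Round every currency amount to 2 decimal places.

CIF = FCA price + pre-shipment costs + freight + insurance
CIF = 67139.95 + 158.84 + 1172.27 + 629.81 = 69100.87

CIF value: EUR 69100.87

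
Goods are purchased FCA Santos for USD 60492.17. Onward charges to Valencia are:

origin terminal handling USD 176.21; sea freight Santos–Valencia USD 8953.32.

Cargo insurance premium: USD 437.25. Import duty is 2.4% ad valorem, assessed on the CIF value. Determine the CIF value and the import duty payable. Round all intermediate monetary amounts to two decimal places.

CIF value: USD 70058.95; import duty: USD 1681.41

CIF = FCA price + pre-shipment costs + freight + insurance
CIF = 60492.17 + 176.21 + 8953.32 + 437.25 = 70058.95
Import duty = 70058.95 × 2.4% = 1681.41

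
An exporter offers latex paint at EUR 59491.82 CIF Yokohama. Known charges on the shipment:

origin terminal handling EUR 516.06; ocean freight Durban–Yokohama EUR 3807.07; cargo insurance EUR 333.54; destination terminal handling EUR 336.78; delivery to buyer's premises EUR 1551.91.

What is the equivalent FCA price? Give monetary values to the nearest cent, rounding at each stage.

FCA price: EUR 54835.15

Not relevant to the conversion: delivery, destination terminal — on the buyer under both terms; not part of either seller's price.
From CIF to FCA, the seller no longer bears: origin terminal, freight, insurance.
FCA price = 59491.82 − 516.06 − 3807.07 − 333.54 = 54835.15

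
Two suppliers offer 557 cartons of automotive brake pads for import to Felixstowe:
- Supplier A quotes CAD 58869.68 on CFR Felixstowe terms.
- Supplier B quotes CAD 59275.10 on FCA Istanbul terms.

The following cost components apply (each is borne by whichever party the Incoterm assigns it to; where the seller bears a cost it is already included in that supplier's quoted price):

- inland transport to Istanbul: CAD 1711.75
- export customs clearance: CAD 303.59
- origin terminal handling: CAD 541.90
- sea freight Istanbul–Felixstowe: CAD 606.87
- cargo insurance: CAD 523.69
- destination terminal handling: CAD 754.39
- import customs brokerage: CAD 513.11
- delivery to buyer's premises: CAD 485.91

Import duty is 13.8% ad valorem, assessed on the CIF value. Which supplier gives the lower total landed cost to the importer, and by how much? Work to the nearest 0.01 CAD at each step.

Supplier A (CFR):
CIF value = CFR price + insurance = 58869.68 + 523.69 = 59393.37
Import duty = 59393.37 × 13.8% = 8196.29
Buyer bears (A): 523.69 + 754.39 + 513.11 + 485.91 = 2277.10
Landed cost (A) = invoice 58869.68 + 2277.10 + duty 8196.29 = 69343.07
Supplier B (FCA):
CIF value = FCA price + origin terminal + freight + insurance = 59275.10 + 541.90 + 606.87 + 523.69 = 60947.56
Import duty = 60947.56 × 13.8% = 8410.76
Buyer bears (B): 541.90 + 606.87 + 523.69 + 754.39 + 513.11 + 485.91 = 3425.87
Landed cost (B) = invoice 59275.10 + 3425.87 + duty 8410.76 = 71111.73
Difference = |69343.07 − 71111.73| = 1768.66

Supplier A is cheaper by CAD 1768.66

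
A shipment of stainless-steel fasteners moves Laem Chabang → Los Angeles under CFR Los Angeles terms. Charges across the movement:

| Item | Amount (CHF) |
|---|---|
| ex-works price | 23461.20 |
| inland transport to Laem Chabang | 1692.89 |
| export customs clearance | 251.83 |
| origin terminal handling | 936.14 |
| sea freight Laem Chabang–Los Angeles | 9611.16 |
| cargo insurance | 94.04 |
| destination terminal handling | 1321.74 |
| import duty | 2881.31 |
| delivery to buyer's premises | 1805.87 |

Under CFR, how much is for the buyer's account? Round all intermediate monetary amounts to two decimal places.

CFR: the seller pays costs through ocean freight to the destination port, but not insurance.
Seller's account: goods 23461.20 + inland to port 1692.89 + export clearance 251.83 + origin terminal 936.14 + freight 9611.16 = 35953.22
Buyer's account: insurance 94.04 + destination terminal 1321.74 + duty 2881.31 + delivery 1805.87 = 6102.96

Buyer's account: CHF 6102.96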